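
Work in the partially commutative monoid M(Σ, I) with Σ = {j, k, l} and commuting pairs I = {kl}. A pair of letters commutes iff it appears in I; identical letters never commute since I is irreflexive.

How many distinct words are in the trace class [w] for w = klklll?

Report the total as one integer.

piece 0:k — minimal
piece 1:l — minimal
piece 2:k rests on {0:k}
piece 3:l rests on {1:l}
piece 4:l rests on {3:l}
piece 5:l rests on {4:l}
minimal pieces: {0:k, 1:l}
ways to finish when only these pieces remain (= sum over removing one remaining piece with nothing left below it):
  1 left: {2}→1  {5}→1
  2 left: {0,2}→1  {2,5}→2  {4,5}→1
  3 left: {0,2,5}→3  {2,4,5}→3  {3,4,5}→1
  4 left: {0,2,4,5}→6  {1,3,4,5}→1  {2,3,4,5}→4
  placing 0:k first → 5 extensions
  placing 1:l first → 10 extensions
total linear extensions = 15

15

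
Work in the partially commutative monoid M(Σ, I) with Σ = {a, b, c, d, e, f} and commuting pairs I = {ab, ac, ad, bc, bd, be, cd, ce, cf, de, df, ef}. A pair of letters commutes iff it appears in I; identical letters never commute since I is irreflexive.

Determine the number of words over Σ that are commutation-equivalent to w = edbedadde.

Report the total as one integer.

630

drop 0:e onto floor
drop 1:d onto floor
drop 2:b onto floor
drop 3:e onto {0:e}
drop 4:d onto {1:d}
drop 5:a onto {3:e}
drop 6:d onto {4:d}
drop 7:d onto {6:d}
drop 8:e onto {5:a}
ground layer = {0:e, 1:d, 2:b}
drop-orders for the pieces not yet dropped (sum over which currently-grounded one goes next):
  1 to go: {2} 1  {7} 1  {8} 1
  2 to go: {2,7} 2  {2,8} 2  {5,8} 1  {6,7} 1  {7,8} 2
  3 to go: {2,5,8} 3  {2,6,7} 3  {2,7,8} 6  {3,5,8} 1  {4,6,7} 1  {5,7,8} 3  {6,7,8} 3
  4 to go: {0,3,5,8} 1  {1,4,6,7} 1  {2,3,5,8} 4  {2,4,6,7} 4  {2,5,7,8} 12  {2,6,7,8} 12  {3,5,7,8} 4  {4,6,7,8} 4  {5,6,7,8} 6
  5 to go: {0,2,3,5,8} 5  {0,3,5,7,8} 5  {1,2,4,6,7} 5  {1,4,6,7,8} 5  {2,3,5,7,8} 20  {2,4,6,7,8} 20  {2,5,6,7,8} 30  {3,5,6,7,8} 10  {4,5,6,7,8} 10
  6 to go: {0,2,3,5,7,8} 30  {0,3,5,6,7,8} 15  {1,2,4,6,7,8} 30  {1,4,5,6,7,8} 15  {2,3,5,6,7,8} 60  {2,4,5,6,7,8} 60  {3,4,5,6,7,8} 20
  7 to go: {0,2,3,5,6,7,8} 105  {0,3,4,5,6,7,8} 35  {1,2,4,5,6,7,8} 105  {1,3,4,5,6,7,8} 35  {2,3,4,5,6,7,8} 140
  if 0:e drops first: 280 orders
  if 1:d drops first: 280 orders
  if 2:b drops first: 70 orders
heap linearizations: 630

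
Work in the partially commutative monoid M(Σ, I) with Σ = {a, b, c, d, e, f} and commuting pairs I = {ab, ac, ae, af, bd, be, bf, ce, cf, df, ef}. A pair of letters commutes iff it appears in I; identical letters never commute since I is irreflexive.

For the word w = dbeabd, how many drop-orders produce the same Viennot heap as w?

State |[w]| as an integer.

30

#0=d has no predecessor
#1=b has no predecessor
#2=e depends on [0:d]
#3=a depends on [0:d]
#4=b depends on [1:b]
#5=d depends on [2:e, 3:a]
sources: [0:d, 1:b]
N(rest) = Σ N(rest − s) over sources s of rest; N(one piece) = 1:
  size 1 → [4]=1  [5]=1
  size 2 → [1,4]=1  [2,5]=1  [3,5]=1  [4,5]=2
  size 3 → [1,4,5]=3  [2,3,5]=2  [2,4,5]=3  [3,4,5]=3
  size 4 → [0,2,3,5]=2  [1,2,4,5]=6  [1,3,4,5]=6  [2,3,4,5]=8
  first=0(d) contributes 20
  first=1(b) contributes 10
|[w]| = 30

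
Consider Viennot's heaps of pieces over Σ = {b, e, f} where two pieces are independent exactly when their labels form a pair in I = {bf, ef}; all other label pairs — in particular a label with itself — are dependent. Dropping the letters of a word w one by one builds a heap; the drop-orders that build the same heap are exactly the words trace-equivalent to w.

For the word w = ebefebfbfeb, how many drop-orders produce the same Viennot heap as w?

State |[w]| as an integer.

piece 0:e — minimal
piece 1:b rests on {0:e}
piece 2:e rests on {1:b}
piece 3:f — minimal
piece 4:e rests on {2:e}
piece 5:b rests on {4:e}
piece 6:f rests on {3:f}
piece 7:b rests on {5:b}
piece 8:f rests on {6:f}
piece 9:e rests on {7:b}
piece 10:b rests on {9:e}
minimal pieces: {0:e, 3:f}
ways to finish when only these pieces remain (= sum over removing one remaining piece with nothing left below it):
  1 left: {8}→1  {10}→1
  2 left: {6,8}→1  {8,10}→2  {9,10}→1
  3 left: {3,6,8}→1  {6,8,10}→3  {7,9,10}→1  {8,9,10}→3
  4 left: {3,6,8,10}→4  {5,7,9,10}→1  {6,8,9,10}→6  {7,8,9,10}→4
  5 left: {3,6,8,9,10}→10  {4,5,7,9,10}→1  {5,7,8,9,10}→5  {6,7,8,9,10}→10
  6 left: {2,4,5,7,9,10}→1  {3,6,7,8,9,10}→20  {4,5,7,8,9,10}→6  {5,6,7,8,9,10}→15
  7 left: {1,2,4,5,7,9,10}→1  {2,4,5,7,8,9,10}→7  {3,5,6,7,8,9,10}→35  {4,5,6,7,8,9,10}→21
  8 left: {0,1,2,4,5,7,9,10}→1  {1,2,4,5,7,8,9,10}→8  {2,4,5,6,7,8,9,10}→28  {3,4,5,6,7,8,9,10}→56
  9 left: {0,1,2,4,5,7,8,9,10}→9  {1,2,4,5,6,7,8,9,10}→36  {2,3,4,5,6,7,8,9,10}→84
  placing 0:e first → 120 extensions
  placing 3:f first → 45 extensions
total linear extensions = 165

165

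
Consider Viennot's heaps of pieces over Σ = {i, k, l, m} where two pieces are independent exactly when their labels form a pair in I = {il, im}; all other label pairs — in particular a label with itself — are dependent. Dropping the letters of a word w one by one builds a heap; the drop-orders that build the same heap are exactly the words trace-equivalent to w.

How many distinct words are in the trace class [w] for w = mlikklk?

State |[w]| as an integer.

3

drop 0:m onto floor
drop 1:l onto {0:m}
drop 2:i onto floor
drop 3:k onto {1:l, 2:i}
drop 4:k onto {3:k}
drop 5:l onto {4:k}
drop 6:k onto {5:l}
ground layer = {0:m, 2:i}
drop-orders for the pieces not yet dropped (sum over which currently-grounded one goes next):
  1 to go: {6} 1
  2 to go: {5,6} 1
  3 to go: {4,5,6} 1
  4 to go: {3,4,5,6} 1
  5 to go: {1,3,4,5,6} 1  {2,3,4,5,6} 1
  if 0:m drops first: 2 orders
  if 2:i drops first: 1 orders
heap linearizations: 3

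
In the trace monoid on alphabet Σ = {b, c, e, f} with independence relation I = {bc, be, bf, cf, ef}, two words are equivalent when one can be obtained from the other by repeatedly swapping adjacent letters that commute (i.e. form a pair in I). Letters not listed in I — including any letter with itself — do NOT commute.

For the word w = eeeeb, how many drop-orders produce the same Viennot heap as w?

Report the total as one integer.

#0=e has no predecessor
#1=e depends on [0:e]
#2=e depends on [1:e]
#3=e depends on [2:e]
#4=b has no predecessor
sources: [0:e, 4:b]
N(rest) = Σ N(rest − s) over sources s of rest; N(one piece) = 1:
  size 1 → [3]=1  [4]=1
  size 2 → [2,3]=1  [3,4]=2
  size 3 → [1,2,3]=1  [2,3,4]=3
  first=0(e) contributes 4
  first=4(b) contributes 1
|[w]| = 5

5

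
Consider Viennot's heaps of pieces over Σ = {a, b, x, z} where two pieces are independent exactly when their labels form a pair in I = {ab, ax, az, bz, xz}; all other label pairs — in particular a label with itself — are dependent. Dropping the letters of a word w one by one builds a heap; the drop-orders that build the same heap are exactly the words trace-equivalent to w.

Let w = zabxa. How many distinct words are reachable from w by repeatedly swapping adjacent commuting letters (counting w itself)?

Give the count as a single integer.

#0=z has no predecessor
#1=a has no predecessor
#2=b has no predecessor
#3=x depends on [2:b]
#4=a depends on [1:a]
sources: [0:z, 1:a, 2:b]
N(rest) = Σ N(rest − s) over sources s of rest; N(one piece) = 1:
  size 1 → [0]=1  [3]=1  [4]=1
  size 2 → [0,3]=2  [0,4]=2  [1,4]=1  [2,3]=1  [3,4]=2
  size 3 → [0,1,4]=3  [0,2,3]=3  [0,3,4]=6  [1,3,4]=3  [2,3,4]=3
  first=0(z) contributes 6
  first=1(a) contributes 12
  first=2(b) contributes 12
|[w]| = 30

30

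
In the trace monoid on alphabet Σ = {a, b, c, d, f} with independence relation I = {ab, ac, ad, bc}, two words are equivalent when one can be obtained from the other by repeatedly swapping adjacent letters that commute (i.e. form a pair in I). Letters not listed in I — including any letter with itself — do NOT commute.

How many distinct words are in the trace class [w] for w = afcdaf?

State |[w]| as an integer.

0(a) covers ∅
1(f) covers 0:a
2(c) covers 1:f
3(d) covers 2:c
4(a) covers 1:f
5(f) covers 3:d, 4:a
floor of heap: 0:a
completions by unplaced set U, small U first (add the entries for U minus each lowest piece of U):
  |U|=1: {5}:1
  |U|=2: {3,5}:1  {4,5}:1
  |U|=3: {2,3,5}:1  {3,4,5}:2
  |U|=4: {2,3,4,5}:3
  start at 0(a): 3

3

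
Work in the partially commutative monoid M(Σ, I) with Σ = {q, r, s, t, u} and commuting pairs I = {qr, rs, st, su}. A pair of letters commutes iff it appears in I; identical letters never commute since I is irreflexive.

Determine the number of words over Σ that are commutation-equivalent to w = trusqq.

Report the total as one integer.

piece 0:t — minimal
piece 1:r rests on {0:t}
piece 2:u rests on {1:r}
piece 3:s — minimal
piece 4:q rests on {2:u, 3:s}
piece 5:q rests on {4:q}
minimal pieces: {0:t, 3:s}
ways to finish when only these pieces remain (= sum over removing one remaining piece with nothing left below it):
  1 left: {5}→1
  2 left: {4,5}→1
  3 left: {2,4,5}→1  {3,4,5}→1
  4 left: {1,2,4,5}→1  {2,3,4,5}→2
  placing 0:t first → 3 extensions
  placing 3:s first → 1 extensions
total linear extensions = 4

4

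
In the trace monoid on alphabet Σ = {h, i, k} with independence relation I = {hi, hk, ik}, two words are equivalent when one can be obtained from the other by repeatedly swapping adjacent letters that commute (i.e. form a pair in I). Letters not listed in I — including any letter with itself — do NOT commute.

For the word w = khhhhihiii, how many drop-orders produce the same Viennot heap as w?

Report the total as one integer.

1260

drop 0:k onto floor
drop 1:h onto floor
drop 2:h onto {1:h}
drop 3:h onto {2:h}
drop 4:h onto {3:h}
drop 5:i onto floor
drop 6:h onto {4:h}
drop 7:i onto {5:i}
drop 8:i onto {7:i}
drop 9:i onto {8:i}
ground layer = {0:k, 1:h, 5:i}
drop-orders for the pieces not yet dropped (sum over which currently-grounded one goes next):
  1 to go: {0} 1  {6} 1  {9} 1
  2 to go: {0,6} 2  {0,9} 2  {4,6} 1  {6,9} 2  {8,9} 1
  3 to go: {0,4,6} 3  {0,6,9} 6  {0,8,9} 3  {3,4,6} 1  {4,6,9} 3  {6,8,9} 3  {7,8,9} 1
  4 to go: {0,3,4,6} 4  {0,4,6,9} 12  {0,6,8,9} 12  {0,7,8,9} 4  {2,3,4,6} 1  {3,4,6,9} 4  {4,6,8,9} 6  {5,7,8,9} 1  {6,7,8,9} 4
  5 to go: {0,2,3,4,6} 5  {0,3,4,6,9} 20  {0,4,6,8,9} 30  {0,5,7,8,9} 5  {0,6,7,8,9} 20  {1,2,3,4,6} 1  {2,3,4,6,9} 5  {3,4,6,8,9} 10  {4,6,7,8,9} 10  {5,6,7,8,9} 5
  6 to go: {0,1,2,3,4,6} 6  {0,2,3,4,6,9} 30  {0,3,4,6,8,9} 60  {0,4,6,7,8,9} 60  {0,5,6,7,8,9} 30  {1,2,3,4,6,9} 6  {2,3,4,6,8,9} 15  {3,4,6,7,8,9} 20  {4,5,6,7,8,9} 15
  7 to go: {0,1,2,3,4,6,9} 42  {0,2,3,4,6,8,9} 105  {0,3,4,6,7,8,9} 140  {0,4,5,6,7,8,9} 105  {1,2,3,4,6,8,9} 21  {2,3,4,6,7,8,9} 35  {3,4,5,6,7,8,9} 35
  8 to go: {0,1,2,3,4,6,8,9} 168  {0,2,3,4,6,7,8,9} 280  {0,3,4,5,6,7,8,9} 280  {1,2,3,4,6,7,8,9} 56  {2,3,4,5,6,7,8,9} 70
  if 0:k drops first: 126 orders
  if 1:h drops first: 630 orders
  if 5:i drops first: 504 orders
heap linearizations: 1260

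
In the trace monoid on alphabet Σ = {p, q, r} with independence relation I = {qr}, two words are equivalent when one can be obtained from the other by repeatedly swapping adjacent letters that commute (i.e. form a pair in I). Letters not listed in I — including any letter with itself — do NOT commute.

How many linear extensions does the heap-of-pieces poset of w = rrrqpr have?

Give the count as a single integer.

0(r) covers ∅
1(r) covers 0:r
2(r) covers 1:r
3(q) covers ∅
4(p) covers 2:r, 3:q
5(r) covers 4:p
floor of heap: 0:r, 3:q
completions by unplaced set U, small U first (add the entries for U minus each lowest piece of U):
  |U|=1: {5}:1
  |U|=2: {4,5}:1
  |U|=3: {2,4,5}:1  {3,4,5}:1
  |U|=4: {1,2,4,5}:1  {2,3,4,5}:2
  start at 0(r): 3
  start at 3(q): 1
sum over floor = 4

4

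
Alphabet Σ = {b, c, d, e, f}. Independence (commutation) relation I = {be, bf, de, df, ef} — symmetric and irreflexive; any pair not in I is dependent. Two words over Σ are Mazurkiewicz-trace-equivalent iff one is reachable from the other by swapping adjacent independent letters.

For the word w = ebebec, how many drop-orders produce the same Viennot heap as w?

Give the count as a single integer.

#0=e has no predecessor
#1=b has no predecessor
#2=e depends on [0:e]
#3=b depends on [1:b]
#4=e depends on [2:e]
#5=c depends on [3:b, 4:e]
sources: [0:e, 1:b]
N(rest) = Σ N(rest − s) over sources s of rest; N(one piece) = 1:
  size 1 → [5]=1
  size 2 → [3,5]=1  [4,5]=1
  size 3 → [1,3,5]=1  [2,4,5]=1  [3,4,5]=2
  size 4 → [0,2,4,5]=1  [1,3,4,5]=3  [2,3,4,5]=3
  first=0(e) contributes 6
  first=1(b) contributes 4
|[w]| = 10

10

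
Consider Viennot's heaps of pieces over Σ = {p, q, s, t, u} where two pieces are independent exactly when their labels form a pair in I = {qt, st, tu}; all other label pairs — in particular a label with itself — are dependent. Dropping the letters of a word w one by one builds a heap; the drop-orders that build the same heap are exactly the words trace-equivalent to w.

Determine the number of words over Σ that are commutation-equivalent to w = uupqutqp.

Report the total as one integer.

#0=u has no predecessor
#1=u depends on [0:u]
#2=p depends on [1:u]
#3=q depends on [2:p]
#4=u depends on [3:q]
#5=t depends on [2:p]
#6=q depends on [4:u]
#7=p depends on [5:t, 6:q]
sources: [0:u]
N(rest) = Σ N(rest − s) over sources s of rest; N(one piece) = 1:
  size 1 → [7]=1
  size 2 → [5,7]=1  [6,7]=1
  size 3 → [4,6,7]=1  [5,6,7]=2
  size 4 → [3,4,6,7]=1  [4,5,6,7]=3
  size 5 → [3,4,5,6,7]=4
  size 6 → [2,3,4,5,6,7]=4
  first=0(u) contributes 4

4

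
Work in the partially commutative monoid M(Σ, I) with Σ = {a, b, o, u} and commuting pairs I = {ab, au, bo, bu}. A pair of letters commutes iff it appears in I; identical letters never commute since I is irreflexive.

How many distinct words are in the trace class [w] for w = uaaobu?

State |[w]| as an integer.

piece 0:u — minimal
piece 1:a — minimal
piece 2:a rests on {1:a}
piece 3:o rests on {0:u, 2:a}
piece 4:b — minimal
piece 5:u rests on {3:o}
minimal pieces: {0:u, 1:a, 4:b}
ways to finish when only these pieces remain (= sum over removing one remaining piece with nothing left below it):
  1 left: {4}→1  {5}→1
  2 left: {3,5}→1  {4,5}→2
  3 left: {0,3,5}→1  {2,3,5}→1  {3,4,5}→3
  4 left: {0,2,3,5}→2  {0,3,4,5}→4  {1,2,3,5}→1  {2,3,4,5}→4
  placing 0:u first → 5 extensions
  placing 1:a first → 10 extensions
  placing 4:b first → 3 extensions
total linear extensions = 18

18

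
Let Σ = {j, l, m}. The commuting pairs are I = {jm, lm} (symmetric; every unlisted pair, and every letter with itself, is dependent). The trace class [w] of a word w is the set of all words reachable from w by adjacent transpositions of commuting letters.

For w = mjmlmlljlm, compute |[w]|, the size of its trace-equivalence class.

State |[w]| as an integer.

0(m) covers ∅
1(j) covers ∅
2(m) covers 0:m
3(l) covers 1:j
4(m) covers 2:m
5(l) covers 3:l
6(l) covers 5:l
7(j) covers 6:l
8(l) covers 7:j
9(m) covers 4:m
floor of heap: 0:m, 1:j
completions by unplaced set U, small U first (add the entries for U minus each lowest piece of U):
  |U|=1: {8}:1  {9}:1
  |U|=2: {4,9}:1  {7,8}:1  {8,9}:2
  |U|=3: {2,4,9}:1  {4,8,9}:3  {6,7,8}:1  {7,8,9}:3
  |U|=4: {0,2,4,9}:1  {2,4,8,9}:4  {4,7,8,9}:6  {5,6,7,8}:1  {6,7,8,9}:4
  |U|=5: {0,2,4,8,9}:5  {2,4,7,8,9}:10  {3,5,6,7,8}:1  {4,6,7,8,9}:10  {5,6,7,8,9}:5
  |U|=6: {0,2,4,7,8,9}:15  {1,3,5,6,7,8}:1  {2,4,6,7,8,9}:20  {3,5,6,7,8,9}:6  {4,5,6,7,8,9}:15
  |U|=7: {0,2,4,6,7,8,9}:35  {1,3,5,6,7,8,9}:7  {2,4,5,6,7,8,9}:35  {3,4,5,6,7,8,9}:21
  |U|=8: {0,2,4,5,6,7,8,9}:70  {1,3,4,5,6,7,8,9}:28  {2,3,4,5,6,7,8,9}:56
  start at 0(m): 84
  start at 1(j): 126
sum over floor = 210

210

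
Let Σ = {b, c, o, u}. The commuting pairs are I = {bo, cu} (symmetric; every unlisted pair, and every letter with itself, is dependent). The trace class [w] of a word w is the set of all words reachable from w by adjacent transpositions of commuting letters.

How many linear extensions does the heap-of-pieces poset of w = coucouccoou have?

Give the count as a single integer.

6

piece 0:c — minimal
piece 1:o rests on {0:c}
piece 2:u rests on {1:o}
piece 3:c rests on {1:o}
piece 4:o rests on {2:u, 3:c}
piece 5:u rests on {4:o}
piece 6:c rests on {4:o}
piece 7:c rests on {6:c}
piece 8:o rests on {5:u, 7:c}
piece 9:o rests on {8:o}
piece 10:u rests on {9:o}
minimal pieces: {0:c}
ways to finish when only these pieces remain (= sum over removing one remaining piece with nothing left below it):
  1 left: {10}→1
  2 left: {9,10}→1
  3 left: {8,9,10}→1
  4 left: {5,8,9,10}→1  {7,8,9,10}→1
  5 left: {5,7,8,9,10}→2  {6,7,8,9,10}→1
  6 left: {5,6,7,8,9,10}→3
  7 left: {4,5,6,7,8,9,10}→3
  8 left: {2,4,5,6,7,8,9,10}→3  {3,4,5,6,7,8,9,10}→3
  9 left: {2,3,4,5,6,7,8,9,10}→6
  placing 0:c first → 6 extensions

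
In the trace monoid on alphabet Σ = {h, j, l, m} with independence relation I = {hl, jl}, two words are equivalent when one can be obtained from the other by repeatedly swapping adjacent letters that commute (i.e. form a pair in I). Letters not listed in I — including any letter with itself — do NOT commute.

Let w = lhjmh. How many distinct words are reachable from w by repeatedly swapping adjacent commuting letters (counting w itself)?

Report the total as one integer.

0(l) covers ∅
1(h) covers ∅
2(j) covers 1:h
3(m) covers 0:l, 2:j
4(h) covers 3:m
floor of heap: 0:l, 1:h
completions by unplaced set U, small U first (add the entries for U minus each lowest piece of U):
  |U|=1: {4}:1
  |U|=2: {3,4}:1
  |U|=3: {0,3,4}:1  {2,3,4}:1
  start at 0(l): 1
  start at 1(h): 2
sum over floor = 3

3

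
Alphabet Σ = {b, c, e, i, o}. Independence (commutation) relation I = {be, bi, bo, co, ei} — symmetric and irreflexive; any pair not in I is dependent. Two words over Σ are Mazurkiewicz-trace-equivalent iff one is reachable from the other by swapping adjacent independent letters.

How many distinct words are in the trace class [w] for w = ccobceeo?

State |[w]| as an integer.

5

0(c) covers ∅
1(c) covers 0:c
2(o) covers ∅
3(b) covers 1:c
4(c) covers 3:b
5(e) covers 2:o, 4:c
6(e) covers 5:e
7(o) covers 6:e
floor of heap: 0:c, 2:o
completions by unplaced set U, small U first (add the entries for U minus each lowest piece of U):
  |U|=1: {7}:1
  |U|=2: {6,7}:1
  |U|=3: {5,6,7}:1
  |U|=4: {2,5,6,7}:1  {4,5,6,7}:1
  |U|=5: {2,4,5,6,7}:2  {3,4,5,6,7}:1
  |U|=6: {1,3,4,5,6,7}:1  {2,3,4,5,6,7}:3
  start at 0(c): 4
  start at 2(o): 1
sum over floor = 5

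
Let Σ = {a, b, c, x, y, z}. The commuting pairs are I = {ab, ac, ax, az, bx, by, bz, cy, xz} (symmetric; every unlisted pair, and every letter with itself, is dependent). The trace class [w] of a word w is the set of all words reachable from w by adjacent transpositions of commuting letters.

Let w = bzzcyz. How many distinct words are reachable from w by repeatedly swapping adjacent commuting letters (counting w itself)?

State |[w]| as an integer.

7

piece 0:b — minimal
piece 1:z — minimal
piece 2:z rests on {1:z}
piece 3:c rests on {0:b, 2:z}
piece 4:y rests on {2:z}
piece 5:z rests on {3:c, 4:y}
minimal pieces: {0:b, 1:z}
ways to finish when only these pieces remain (= sum over removing one remaining piece with nothing left below it):
  1 left: {5}→1
  2 left: {3,5}→1  {4,5}→1
  3 left: {0,3,5}→1  {3,4,5}→2
  4 left: {0,3,4,5}→3  {2,3,4,5}→2
  placing 0:b first → 2 extensions
  placing 1:z first → 5 extensions
total linear extensions = 7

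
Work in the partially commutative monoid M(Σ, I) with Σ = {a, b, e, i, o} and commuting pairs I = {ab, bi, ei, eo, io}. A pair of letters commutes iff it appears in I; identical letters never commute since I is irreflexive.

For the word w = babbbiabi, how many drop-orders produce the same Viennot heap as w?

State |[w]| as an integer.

drop 0:b onto floor
drop 1:a onto floor
drop 2:b onto {0:b}
drop 3:b onto {2:b}
drop 4:b onto {3:b}
drop 5:i onto {1:a}
drop 6:a onto {5:i}
drop 7:b onto {4:b}
drop 8:i onto {6:a}
ground layer = {0:b, 1:a}
drop-orders for the pieces not yet dropped (sum over which currently-grounded one goes next):
  1 to go: {7} 1  {8} 1
  2 to go: {4,7} 1  {6,8} 1  {7,8} 2
  3 to go: {3,4,7} 1  {4,7,8} 3  {5,6,8} 1  {6,7,8} 3
  4 to go: {1,5,6,8} 1  {2,3,4,7} 1  {3,4,7,8} 4  {4,6,7,8} 6  {5,6,7,8} 4
  5 to go: {0,2,3,4,7} 1  {1,5,6,7,8} 5  {2,3,4,7,8} 5  {3,4,6,7,8} 10  {4,5,6,7,8} 10
  6 to go: {0,2,3,4,7,8} 6  {1,4,5,6,7,8} 15  {2,3,4,6,7,8} 15  {3,4,5,6,7,8} 20
  7 to go: {0,2,3,4,6,7,8} 21  {1,3,4,5,6,7,8} 35  {2,3,4,5,6,7,8} 35
  if 0:b drops first: 70 orders
  if 1:a drops first: 56 orders
heap linearizations: 126

126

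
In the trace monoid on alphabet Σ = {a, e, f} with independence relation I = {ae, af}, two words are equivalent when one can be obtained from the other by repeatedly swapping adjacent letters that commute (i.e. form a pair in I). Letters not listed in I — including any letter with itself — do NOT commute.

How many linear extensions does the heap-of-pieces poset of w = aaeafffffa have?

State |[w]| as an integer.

#0=a has no predecessor
#1=a depends on [0:a]
#2=e has no predecessor
#3=a depends on [1:a]
#4=f depends on [2:e]
#5=f depends on [4:f]
#6=f depends on [5:f]
#7=f depends on [6:f]
#8=f depends on [7:f]
#9=a depends on [3:a]
sources: [0:a, 2:e]
N(rest) = Σ N(rest − s) over sources s of rest; N(one piece) = 1:
  size 1 → [8]=1  [9]=1
  size 2 → [3,9]=1  [7,8]=1  [8,9]=2
  size 3 → [1,3,9]=1  [3,8,9]=3  [6,7,8]=1  [7,8,9]=3
  size 4 → [0,1,3,9]=1  [1,3,8,9]=4  [3,7,8,9]=6  [5,6,7,8]=1  [6,7,8,9]=4
  size 5 → [0,1,3,8,9]=5  [1,3,7,8,9]=10  [3,6,7,8,9]=10  [4,5,6,7,8]=1  [5,6,7,8,9]=5
  size 6 → [0,1,3,7,8,9]=15  [1,3,6,7,8,9]=20  [2,4,5,6,7,8]=1  [3,5,6,7,8,9]=15  [4,5,6,7,8,9]=6
  size 7 → [0,1,3,6,7,8,9]=35  [1,3,5,6,7,8,9]=35  [2,4,5,6,7,8,9]=7  [3,4,5,6,7,8,9]=21
  size 8 → [0,1,3,5,6,7,8,9]=70  [1,3,4,5,6,7,8,9]=56  [2,3,4,5,6,7,8,9]=28
  first=0(a) contributes 84
  first=2(e) contributes 126
|[w]| = 210

210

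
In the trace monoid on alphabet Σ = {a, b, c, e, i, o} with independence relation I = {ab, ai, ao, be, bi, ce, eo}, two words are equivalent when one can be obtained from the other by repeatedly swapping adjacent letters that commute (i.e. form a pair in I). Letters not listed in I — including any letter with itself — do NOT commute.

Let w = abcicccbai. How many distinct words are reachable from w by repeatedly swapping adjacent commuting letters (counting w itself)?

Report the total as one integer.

12

piece 0:a — minimal
piece 1:b — minimal
piece 2:c rests on {0:a, 1:b}
piece 3:i rests on {2:c}
piece 4:c rests on {3:i}
piece 5:c rests on {4:c}
piece 6:c rests on {5:c}
piece 7:b rests on {6:c}
piece 8:a rests on {6:c}
piece 9:i rests on {6:c}
minimal pieces: {0:a, 1:b}
ways to finish when only these pieces remain (= sum over removing one remaining piece with nothing left below it):
  1 left: {7}→1  {8}→1  {9}→1
  2 left: {7,8}→2  {7,9}→2  {8,9}→2
  3 left: {7,8,9}→6
  4 left: {6,7,8,9}→6
  5 left: {5,6,7,8,9}→6
  6 left: {4,5,6,7,8,9}→6
  7 left: {3,4,5,6,7,8,9}→6
  8 left: {2,3,4,5,6,7,8,9}→6
  placing 0:a first → 6 extensions
  placing 1:b first → 6 extensions
total linear extensions = 12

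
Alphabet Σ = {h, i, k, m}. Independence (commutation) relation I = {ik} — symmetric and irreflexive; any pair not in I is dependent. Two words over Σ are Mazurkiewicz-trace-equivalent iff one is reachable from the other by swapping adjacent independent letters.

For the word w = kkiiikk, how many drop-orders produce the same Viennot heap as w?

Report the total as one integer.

35

piece 0:k — minimal
piece 1:k rests on {0:k}
piece 2:i — minimal
piece 3:i rests on {2:i}
piece 4:i rests on {3:i}
piece 5:k rests on {1:k}
piece 6:k rests on {5:k}
minimal pieces: {0:k, 2:i}
ways to finish when only these pieces remain (= sum over removing one remaining piece with nothing left below it):
  1 left: {4}→1  {6}→1
  2 left: {3,4}→1  {4,6}→2  {5,6}→1
  3 left: {1,5,6}→1  {2,3,4}→1  {3,4,6}→3  {4,5,6}→3
  4 left: {0,1,5,6}→1  {1,4,5,6}→4  {2,3,4,6}→4  {3,4,5,6}→6
  5 left: {0,1,4,5,6}→5  {1,3,4,5,6}→10  {2,3,4,5,6}→10
  placing 0:k first → 20 extensions
  placing 2:i first → 15 extensions
total linear extensions = 35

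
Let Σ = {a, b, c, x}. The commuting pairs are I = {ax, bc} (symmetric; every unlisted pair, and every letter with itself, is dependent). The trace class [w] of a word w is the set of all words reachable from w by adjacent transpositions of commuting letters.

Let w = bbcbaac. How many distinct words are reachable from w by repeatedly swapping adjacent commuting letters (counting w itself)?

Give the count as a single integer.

0(b) covers ∅
1(b) covers 0:b
2(c) covers ∅
3(b) covers 1:b
4(a) covers 2:c, 3:b
5(a) covers 4:a
6(c) covers 5:a
floor of heap: 0:b, 2:c
completions by unplaced set U, small U first (add the entries for U minus each lowest piece of U):
  |U|=1: {6}:1
  |U|=2: {5,6}:1
  |U|=3: {4,5,6}:1
  |U|=4: {2,4,5,6}:1  {3,4,5,6}:1
  |U|=5: {1,3,4,5,6}:1  {2,3,4,5,6}:2
  start at 0(b): 3
  start at 2(c): 1
sum over floor = 4

4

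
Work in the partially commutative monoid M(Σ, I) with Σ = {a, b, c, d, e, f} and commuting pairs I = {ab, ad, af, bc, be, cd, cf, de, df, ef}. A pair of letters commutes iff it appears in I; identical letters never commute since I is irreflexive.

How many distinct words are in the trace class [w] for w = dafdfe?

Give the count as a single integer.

90

piece 0:d — minimal
piece 1:a — minimal
piece 2:f — minimal
piece 3:d rests on {0:d}
piece 4:f rests on {2:f}
piece 5:e rests on {1:a}
minimal pieces: {0:d, 1:a, 2:f}
ways to finish when only these pieces remain (= sum over removing one remaining piece with nothing left below it):
  1 left: {3}→1  {4}→1  {5}→1
  2 left: {0,3}→1  {1,5}→1  {2,4}→1  {3,4}→2  {3,5}→2  {4,5}→2
  3 left: {0,3,4}→3  {0,3,5}→3  {1,3,5}→3  {1,4,5}→3  {2,3,4}→3  {2,4,5}→3  {3,4,5}→6
  4 left: {0,1,3,5}→6  {0,2,3,4}→6  {0,3,4,5}→12  {1,2,4,5}→6  {1,3,4,5}→12  {2,3,4,5}→12
  placing 0:d first → 30 extensions
  placing 1:a first → 30 extensions
  placing 2:f first → 30 extensions
total linear extensions = 90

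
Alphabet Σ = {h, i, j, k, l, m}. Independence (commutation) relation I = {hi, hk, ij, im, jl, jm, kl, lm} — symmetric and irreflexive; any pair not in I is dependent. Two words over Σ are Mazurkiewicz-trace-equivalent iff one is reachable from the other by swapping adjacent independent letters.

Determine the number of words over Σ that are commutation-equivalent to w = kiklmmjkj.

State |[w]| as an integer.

21

#0=k has no predecessor
#1=i depends on [0:k]
#2=k depends on [1:i]
#3=l depends on [1:i]
#4=m depends on [2:k]
#5=m depends on [4:m]
#6=j depends on [2:k]
#7=k depends on [5:m, 6:j]
#8=j depends on [7:k]
sources: [0:k]
N(rest) = Σ N(rest − s) over sources s of rest; N(one piece) = 1:
  size 1 → [3]=1  [8]=1
  size 2 → [3,8]=2  [7,8]=1
  size 3 → [3,7,8]=3  [5,7,8]=1  [6,7,8]=1
  size 4 → [3,5,7,8]=4  [3,6,7,8]=4  [4,5,7,8]=1  [5,6,7,8]=2
  size 5 → [3,4,5,7,8]=5  [3,5,6,7,8]=10  [4,5,6,7,8]=3
  size 6 → [2,4,5,6,7,8]=3  [3,4,5,6,7,8]=18
  size 7 → [2,3,4,5,6,7,8]=21
  first=0(k) contributes 21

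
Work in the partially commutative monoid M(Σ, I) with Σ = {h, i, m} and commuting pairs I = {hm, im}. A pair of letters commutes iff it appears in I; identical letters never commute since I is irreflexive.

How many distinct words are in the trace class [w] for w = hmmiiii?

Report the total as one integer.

21

#0=h has no predecessor
#1=m has no predecessor
#2=m depends on [1:m]
#3=i depends on [0:h]
#4=i depends on [3:i]
#5=i depends on [4:i]
#6=i depends on [5:i]
sources: [0:h, 1:m]
N(rest) = Σ N(rest − s) over sources s of rest; N(one piece) = 1:
  size 1 → [2]=1  [6]=1
  size 2 → [1,2]=1  [2,6]=2  [5,6]=1
  size 3 → [1,2,6]=3  [2,5,6]=3  [4,5,6]=1
  size 4 → [1,2,5,6]=6  [2,4,5,6]=4  [3,4,5,6]=1
  size 5 → [0,3,4,5,6]=1  [1,2,4,5,6]=10  [2,3,4,5,6]=5
  first=0(h) contributes 15
  first=1(m) contributes 6
|[w]| = 21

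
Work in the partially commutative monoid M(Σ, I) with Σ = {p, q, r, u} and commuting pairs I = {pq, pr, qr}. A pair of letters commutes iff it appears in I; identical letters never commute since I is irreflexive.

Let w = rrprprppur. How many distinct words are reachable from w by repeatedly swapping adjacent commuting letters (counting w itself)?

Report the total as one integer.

70

0(r) covers ∅
1(r) covers 0:r
2(p) covers ∅
3(r) covers 1:r
4(p) covers 2:p
5(r) covers 3:r
6(p) covers 4:p
7(p) covers 6:p
8(u) covers 5:r, 7:p
9(r) covers 8:u
floor of heap: 0:r, 2:p
completions by unplaced set U, small U first (add the entries for U minus each lowest piece of U):
  |U|=1: {9}:1
  |U|=2: {8,9}:1
  |U|=3: {5,8,9}:1  {7,8,9}:1
  |U|=4: {3,5,8,9}:1  {5,7,8,9}:2  {6,7,8,9}:1
  |U|=5: {1,3,5,8,9}:1  {3,5,7,8,9}:3  {4,6,7,8,9}:1  {5,6,7,8,9}:3
  |U|=6: {0,1,3,5,8,9}:1  {1,3,5,7,8,9}:4  {2,4,6,7,8,9}:1  {3,5,6,7,8,9}:6  {4,5,6,7,8,9}:4
  |U|=7: {0,1,3,5,7,8,9}:5  {1,3,5,6,7,8,9}:10  {2,4,5,6,7,8,9}:5  {3,4,5,6,7,8,9}:10
  |U|=8: {0,1,3,5,6,7,8,9}:15  {1,3,4,5,6,7,8,9}:20  {2,3,4,5,6,7,8,9}:15
  start at 0(r): 35
  start at 2(p): 35
sum over floor = 70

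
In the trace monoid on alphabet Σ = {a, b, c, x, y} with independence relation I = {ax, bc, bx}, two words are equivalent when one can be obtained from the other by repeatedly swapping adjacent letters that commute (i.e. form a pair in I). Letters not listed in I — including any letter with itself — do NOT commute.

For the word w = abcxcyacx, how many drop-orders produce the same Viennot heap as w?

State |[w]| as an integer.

4

drop 0:a onto floor
drop 1:b onto {0:a}
drop 2:c onto {0:a}
drop 3:x onto {2:c}
drop 4:c onto {3:x}
drop 5:y onto {1:b, 4:c}
drop 6:a onto {5:y}
drop 7:c onto {6:a}
drop 8:x onto {7:c}
ground layer = {0:a}
drop-orders for the pieces not yet dropped (sum over which currently-grounded one goes next):
  1 to go: {8} 1
  2 to go: {7,8} 1
  3 to go: {6,7,8} 1
  4 to go: {5,6,7,8} 1
  5 to go: {1,5,6,7,8} 1  {4,5,6,7,8} 1
  6 to go: {1,4,5,6,7,8} 2  {3,4,5,6,7,8} 1
  7 to go: {1,3,4,5,6,7,8} 3  {2,3,4,5,6,7,8} 1
  if 0:a drops first: 4 orders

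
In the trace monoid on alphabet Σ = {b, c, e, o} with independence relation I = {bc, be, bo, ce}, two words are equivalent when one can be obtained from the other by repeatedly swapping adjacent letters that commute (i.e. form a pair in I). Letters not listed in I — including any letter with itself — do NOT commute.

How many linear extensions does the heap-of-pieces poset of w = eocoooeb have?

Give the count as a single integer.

8

#0=e has no predecessor
#1=o depends on [0:e]
#2=c depends on [1:o]
#3=o depends on [2:c]
#4=o depends on [3:o]
#5=o depends on [4:o]
#6=e depends on [5:o]
#7=b has no predecessor
sources: [0:e, 7:b]
N(rest) = Σ N(rest − s) over sources s of rest; N(one piece) = 1:
  size 1 → [6]=1  [7]=1
  size 2 → [5,6]=1  [6,7]=2
  size 3 → [4,5,6]=1  [5,6,7]=3
  size 4 → [3,4,5,6]=1  [4,5,6,7]=4
  size 5 → [2,3,4,5,6]=1  [3,4,5,6,7]=5
  size 6 → [1,2,3,4,5,6]=1  [2,3,4,5,6,7]=6
  first=0(e) contributes 7
  first=7(b) contributes 1
|[w]| = 8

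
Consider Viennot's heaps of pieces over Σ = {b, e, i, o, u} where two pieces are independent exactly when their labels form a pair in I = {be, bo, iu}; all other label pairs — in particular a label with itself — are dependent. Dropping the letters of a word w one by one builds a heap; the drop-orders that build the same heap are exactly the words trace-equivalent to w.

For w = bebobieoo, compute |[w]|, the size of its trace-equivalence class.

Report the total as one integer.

10

drop 0:b onto floor
drop 1:e onto floor
drop 2:b onto {0:b}
drop 3:o onto {1:e}
drop 4:b onto {2:b}
drop 5:i onto {3:o, 4:b}
drop 6:e onto {5:i}
drop 7:o onto {6:e}
drop 8:o onto {7:o}
ground layer = {0:b, 1:e}
drop-orders for the pieces not yet dropped (sum over which currently-grounded one goes next):
  1 to go: {8} 1
  2 to go: {7,8} 1
  3 to go: {6,7,8} 1
  4 to go: {5,6,7,8} 1
  5 to go: {3,5,6,7,8} 1  {4,5,6,7,8} 1
  6 to go: {1,3,5,6,7,8} 1  {2,4,5,6,7,8} 1  {3,4,5,6,7,8} 2
  7 to go: {0,2,4,5,6,7,8} 1  {1,3,4,5,6,7,8} 3  {2,3,4,5,6,7,8} 3
  if 0:b drops first: 6 orders
  if 1:e drops first: 4 orders
heap linearizations: 10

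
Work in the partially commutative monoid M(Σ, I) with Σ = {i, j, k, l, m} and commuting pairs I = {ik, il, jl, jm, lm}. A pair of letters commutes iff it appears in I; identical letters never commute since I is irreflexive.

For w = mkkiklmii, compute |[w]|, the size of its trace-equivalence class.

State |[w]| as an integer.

#0=m has no predecessor
#1=k depends on [0:m]
#2=k depends on [1:k]
#3=i depends on [0:m]
#4=k depends on [2:k]
#5=l depends on [4:k]
#6=m depends on [3:i, 4:k]
#7=i depends on [6:m]
#8=i depends on [7:i]
sources: [0:m]
N(rest) = Σ N(rest − s) over sources s of rest; N(one piece) = 1:
  size 1 → [5]=1  [8]=1
  size 2 → [5,8]=2  [7,8]=1
  size 3 → [5,7,8]=3  [6,7,8]=1
  size 4 → [3,6,7,8]=1  [5,6,7,8]=4
  size 5 → [3,5,6,7,8]=5  [4,5,6,7,8]=4
  size 6 → [2,4,5,6,7,8]=4  [3,4,5,6,7,8]=9
  size 7 → [1,2,4,5,6,7,8]=4  [2,3,4,5,6,7,8]=13
  first=0(m) contributes 17

17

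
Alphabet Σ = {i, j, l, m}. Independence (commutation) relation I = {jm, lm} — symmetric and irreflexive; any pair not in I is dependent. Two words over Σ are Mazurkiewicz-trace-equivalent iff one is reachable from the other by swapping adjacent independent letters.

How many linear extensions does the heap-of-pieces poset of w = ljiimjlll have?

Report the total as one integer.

5

drop 0:l onto floor
drop 1:j onto {0:l}
drop 2:i onto {1:j}
drop 3:i onto {2:i}
drop 4:m onto {3:i}
drop 5:j onto {3:i}
drop 6:l onto {5:j}
drop 7:l onto {6:l}
drop 8:l onto {7:l}
ground layer = {0:l}
drop-orders for the pieces not yet dropped (sum over which currently-grounded one goes next):
  1 to go: {4} 1  {8} 1
  2 to go: {4,8} 2  {7,8} 1
  3 to go: {4,7,8} 3  {6,7,8} 1
  4 to go: {4,6,7,8} 4  {5,6,7,8} 1
  5 to go: {4,5,6,7,8} 5
  6 to go: {3,4,5,6,7,8} 5
  7 to go: {2,3,4,5,6,7,8} 5
  if 0:l drops first: 5 orders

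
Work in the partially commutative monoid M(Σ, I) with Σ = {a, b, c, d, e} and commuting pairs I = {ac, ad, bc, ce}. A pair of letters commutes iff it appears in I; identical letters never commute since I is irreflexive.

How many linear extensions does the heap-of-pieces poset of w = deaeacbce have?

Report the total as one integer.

piece 0:d — minimal
piece 1:e rests on {0:d}
piece 2:a rests on {1:e}
piece 3:e rests on {2:a}
piece 4:a rests on {3:e}
piece 5:c rests on {0:d}
piece 6:b rests on {4:a}
piece 7:c rests on {5:c}
piece 8:e rests on {6:b}
minimal pieces: {0:d}
ways to finish when only these pieces remain (= sum over removing one remaining piece with nothing left below it):
  1 left: {7}→1  {8}→1
  2 left: {5,7}→1  {6,8}→1  {7,8}→2
  3 left: {4,6,8}→1  {5,7,8}→3  {6,7,8}→3
  4 left: {3,4,6,8}→1  {4,6,7,8}→4  {5,6,7,8}→6
  5 left: {2,3,4,6,8}→1  {3,4,6,7,8}→5  {4,5,6,7,8}→10
  6 left: {1,2,3,4,6,8}→1  {2,3,4,6,7,8}→6  {3,4,5,6,7,8}→15
  7 left: {1,2,3,4,6,7,8}→7  {2,3,4,5,6,7,8}→21
  placing 0:d first → 28 extensions

28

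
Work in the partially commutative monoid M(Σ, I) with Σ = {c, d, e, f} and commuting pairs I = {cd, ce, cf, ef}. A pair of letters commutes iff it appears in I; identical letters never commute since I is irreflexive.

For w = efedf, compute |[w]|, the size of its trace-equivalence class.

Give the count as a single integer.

3

drop 0:e onto floor
drop 1:f onto floor
drop 2:e onto {0:e}
drop 3:d onto {1:f, 2:e}
drop 4:f onto {3:d}
ground layer = {0:e, 1:f}
drop-orders for the pieces not yet dropped (sum over which currently-grounded one goes next):
  1 to go: {4} 1
  2 to go: {3,4} 1
  3 to go: {1,3,4} 1  {2,3,4} 1
  if 0:e drops first: 2 orders
  if 1:f drops first: 1 orders
heap linearizations: 3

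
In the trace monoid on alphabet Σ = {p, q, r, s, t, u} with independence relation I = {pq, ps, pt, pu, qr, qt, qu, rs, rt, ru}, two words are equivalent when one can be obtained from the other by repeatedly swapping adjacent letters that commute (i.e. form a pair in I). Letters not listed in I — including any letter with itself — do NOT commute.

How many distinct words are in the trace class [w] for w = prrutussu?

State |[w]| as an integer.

0(p) covers ∅
1(r) covers 0:p
2(r) covers 1:r
3(u) covers ∅
4(t) covers 3:u
5(u) covers 4:t
6(s) covers 5:u
7(s) covers 6:s
8(u) covers 7:s
floor of heap: 0:p, 3:u
completions by unplaced set U, small U first (add the entries for U minus each lowest piece of U):
  |U|=1: {2}:1  {8}:1
  |U|=2: {1,2}:1  {2,8}:2  {7,8}:1
  |U|=3: {0,1,2}:1  {1,2,8}:3  {2,7,8}:3  {6,7,8}:1
  |U|=4: {0,1,2,8}:4  {1,2,7,8}:6  {2,6,7,8}:4  {5,6,7,8}:1
  |U|=5: {0,1,2,7,8}:10  {1,2,6,7,8}:10  {2,5,6,7,8}:5  {4,5,6,7,8}:1
  |U|=6: {0,1,2,6,7,8}:20  {1,2,5,6,7,8}:15  {2,4,5,6,7,8}:6  {3,4,5,6,7,8}:1
  |U|=7: {0,1,2,5,6,7,8}:35  {1,2,4,5,6,7,8}:21  {2,3,4,5,6,7,8}:7
  start at 0(p): 28
  start at 3(u): 56
sum over floor = 84

84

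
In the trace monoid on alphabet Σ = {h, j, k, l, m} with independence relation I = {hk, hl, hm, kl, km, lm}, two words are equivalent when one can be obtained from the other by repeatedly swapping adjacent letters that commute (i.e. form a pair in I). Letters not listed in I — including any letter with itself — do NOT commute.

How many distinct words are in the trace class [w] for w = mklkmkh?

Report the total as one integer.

420

piece 0:m — minimal
piece 1:k — minimal
piece 2:l — minimal
piece 3:k rests on {1:k}
piece 4:m rests on {0:m}
piece 5:k rests on {3:k}
piece 6:h — minimal
minimal pieces: {0:m, 1:k, 2:l, 6:h}
ways to finish when only these pieces remain (= sum over removing one remaining piece with nothing left below it):
  1 left: {2}→1  {4}→1  {5}→1  {6}→1
  2 left: {0,4}→1  {2,4}→2  {2,5}→2  {2,6}→2  {3,5}→1  {4,5}→2  {4,6}→2  {5,6}→2
  3 left: {0,2,4}→3  {0,4,5}→3  {0,4,6}→3  {1,3,5}→1  {2,3,5}→3  {2,4,5}→6  {2,4,6}→6  {2,5,6}→6  {3,4,5}→3  {3,5,6}→3  {4,5,6}→6
  4 left: {0,2,4,5}→12  {0,2,4,6}→12  {0,3,4,5}→6  {0,4,5,6}→12  {1,2,3,5}→4  {1,3,4,5}→4  {1,3,5,6}→4  {2,3,4,5}→12  {2,3,5,6}→12  {2,4,5,6}→24  {3,4,5,6}→12
  5 left: {0,1,3,4,5}→10  {0,2,3,4,5}→30  {0,2,4,5,6}→60  {0,3,4,5,6}→30  {1,2,3,4,5}→20  {1,2,3,5,6}→20  {1,3,4,5,6}→20  {2,3,4,5,6}→60
  placing 0:m first → 120 extensions
  placing 1:k first → 180 extensions
  placing 2:l first → 60 extensions
  placing 6:h first → 60 extensions
total linear extensions = 420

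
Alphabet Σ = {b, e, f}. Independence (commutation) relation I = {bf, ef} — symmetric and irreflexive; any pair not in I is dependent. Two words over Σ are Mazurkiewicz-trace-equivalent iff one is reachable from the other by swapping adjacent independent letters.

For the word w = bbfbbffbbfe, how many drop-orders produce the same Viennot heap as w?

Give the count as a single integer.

#0=b has no predecessor
#1=b depends on [0:b]
#2=f has no predecessor
#3=b depends on [1:b]
#4=b depends on [3:b]
#5=f depends on [2:f]
#6=f depends on [5:f]
#7=b depends on [4:b]
#8=b depends on [7:b]
#9=f depends on [6:f]
#10=e depends on [8:b]
sources: [0:b, 2:f]
N(rest) = Σ N(rest − s) over sources s of rest; N(one piece) = 1:
  size 1 → [9]=1  [10]=1
  size 2 → [6,9]=1  [8,10]=1  [9,10]=2
  size 3 → [5,6,9]=1  [6,9,10]=3  [7,8,10]=1  [8,9,10]=3
  size 4 → [2,5,6,9]=1  [4,7,8,10]=1  [5,6,9,10]=4  [6,8,9,10]=6  [7,8,9,10]=4
  size 5 → [2,5,6,9,10]=5  [3,4,7,8,10]=1  [4,7,8,9,10]=5  [5,6,8,9,10]=10  [6,7,8,9,10]=10
  size 6 → [1,3,4,7,8,10]=1  [2,5,6,8,9,10]=15  [3,4,7,8,9,10]=6  [4,6,7,8,9,10]=15  [5,6,7,8,9,10]=20
  size 7 → [0,1,3,4,7,8,10]=1  [1,3,4,7,8,9,10]=7  [2,5,6,7,8,9,10]=35  [3,4,6,7,8,9,10]=21  [4,5,6,7,8,9,10]=35
  size 8 → [0,1,3,4,7,8,9,10]=8  [1,3,4,6,7,8,9,10]=28  [2,4,5,6,7,8,9,10]=70  [3,4,5,6,7,8,9,10]=56
  size 9 → [0,1,3,4,6,7,8,9,10]=36  [1,3,4,5,6,7,8,9,10]=84  [2,3,4,5,6,7,8,9,10]=126
  first=0(b) contributes 210
  first=2(f) contributes 120
|[w]| = 330

330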